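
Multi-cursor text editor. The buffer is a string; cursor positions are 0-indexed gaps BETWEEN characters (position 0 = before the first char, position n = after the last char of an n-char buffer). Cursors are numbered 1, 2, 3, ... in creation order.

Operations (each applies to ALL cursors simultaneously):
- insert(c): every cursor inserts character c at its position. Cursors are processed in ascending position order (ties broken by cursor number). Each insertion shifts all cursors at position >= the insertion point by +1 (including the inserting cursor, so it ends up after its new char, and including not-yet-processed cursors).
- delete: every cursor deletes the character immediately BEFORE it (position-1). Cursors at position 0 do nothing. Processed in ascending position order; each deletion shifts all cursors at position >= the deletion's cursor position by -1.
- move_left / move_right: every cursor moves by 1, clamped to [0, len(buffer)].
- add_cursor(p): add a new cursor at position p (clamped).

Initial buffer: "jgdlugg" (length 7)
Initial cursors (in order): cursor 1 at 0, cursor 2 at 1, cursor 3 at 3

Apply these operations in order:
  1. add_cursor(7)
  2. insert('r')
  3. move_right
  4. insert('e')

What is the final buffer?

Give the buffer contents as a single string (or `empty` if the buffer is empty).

Answer: rjergedrleuggre

Derivation:
After op 1 (add_cursor(7)): buffer="jgdlugg" (len 7), cursors c1@0 c2@1 c3@3 c4@7, authorship .......
After op 2 (insert('r')): buffer="rjrgdrluggr" (len 11), cursors c1@1 c2@3 c3@6 c4@11, authorship 1.2..3....4
After op 3 (move_right): buffer="rjrgdrluggr" (len 11), cursors c1@2 c2@4 c3@7 c4@11, authorship 1.2..3....4
After op 4 (insert('e')): buffer="rjergedrleuggre" (len 15), cursors c1@3 c2@6 c3@10 c4@15, authorship 1.12.2.3.3...44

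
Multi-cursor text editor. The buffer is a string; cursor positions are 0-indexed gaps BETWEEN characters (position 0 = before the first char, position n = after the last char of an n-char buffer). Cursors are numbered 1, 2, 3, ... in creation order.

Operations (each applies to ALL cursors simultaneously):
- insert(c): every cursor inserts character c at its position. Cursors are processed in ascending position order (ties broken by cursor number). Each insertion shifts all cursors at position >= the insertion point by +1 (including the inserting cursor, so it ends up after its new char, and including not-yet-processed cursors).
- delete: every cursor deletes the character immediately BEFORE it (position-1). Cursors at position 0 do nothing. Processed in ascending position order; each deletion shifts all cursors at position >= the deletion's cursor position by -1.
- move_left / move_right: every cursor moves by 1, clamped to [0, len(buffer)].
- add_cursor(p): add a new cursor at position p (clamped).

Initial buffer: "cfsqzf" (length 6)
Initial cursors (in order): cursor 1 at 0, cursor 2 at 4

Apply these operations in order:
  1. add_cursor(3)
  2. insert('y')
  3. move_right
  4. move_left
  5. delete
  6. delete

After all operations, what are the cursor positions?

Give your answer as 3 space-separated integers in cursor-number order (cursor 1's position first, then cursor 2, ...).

Answer: 0 2 2

Derivation:
After op 1 (add_cursor(3)): buffer="cfsqzf" (len 6), cursors c1@0 c3@3 c2@4, authorship ......
After op 2 (insert('y')): buffer="ycfsyqyzf" (len 9), cursors c1@1 c3@5 c2@7, authorship 1...3.2..
After op 3 (move_right): buffer="ycfsyqyzf" (len 9), cursors c1@2 c3@6 c2@8, authorship 1...3.2..
After op 4 (move_left): buffer="ycfsyqyzf" (len 9), cursors c1@1 c3@5 c2@7, authorship 1...3.2..
After op 5 (delete): buffer="cfsqzf" (len 6), cursors c1@0 c3@3 c2@4, authorship ......
After op 6 (delete): buffer="cfzf" (len 4), cursors c1@0 c2@2 c3@2, authorship ....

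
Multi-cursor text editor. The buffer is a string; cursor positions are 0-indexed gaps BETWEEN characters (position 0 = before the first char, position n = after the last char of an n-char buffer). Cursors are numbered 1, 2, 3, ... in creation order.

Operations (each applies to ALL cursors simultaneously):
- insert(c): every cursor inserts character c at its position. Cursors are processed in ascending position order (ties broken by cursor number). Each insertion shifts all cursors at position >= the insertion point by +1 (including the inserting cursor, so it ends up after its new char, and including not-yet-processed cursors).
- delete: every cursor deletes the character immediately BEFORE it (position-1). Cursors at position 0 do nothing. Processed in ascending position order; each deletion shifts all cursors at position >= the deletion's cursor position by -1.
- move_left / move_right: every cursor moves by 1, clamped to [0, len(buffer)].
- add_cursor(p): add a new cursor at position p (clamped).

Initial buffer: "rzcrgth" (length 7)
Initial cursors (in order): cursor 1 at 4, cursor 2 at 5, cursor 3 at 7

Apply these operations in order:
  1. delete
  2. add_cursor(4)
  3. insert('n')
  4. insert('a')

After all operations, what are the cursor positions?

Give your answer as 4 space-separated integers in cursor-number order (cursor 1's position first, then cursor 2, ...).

After op 1 (delete): buffer="rzct" (len 4), cursors c1@3 c2@3 c3@4, authorship ....
After op 2 (add_cursor(4)): buffer="rzct" (len 4), cursors c1@3 c2@3 c3@4 c4@4, authorship ....
After op 3 (insert('n')): buffer="rzcnntnn" (len 8), cursors c1@5 c2@5 c3@8 c4@8, authorship ...12.34
After op 4 (insert('a')): buffer="rzcnnaatnnaa" (len 12), cursors c1@7 c2@7 c3@12 c4@12, authorship ...1212.3434

Answer: 7 7 12 12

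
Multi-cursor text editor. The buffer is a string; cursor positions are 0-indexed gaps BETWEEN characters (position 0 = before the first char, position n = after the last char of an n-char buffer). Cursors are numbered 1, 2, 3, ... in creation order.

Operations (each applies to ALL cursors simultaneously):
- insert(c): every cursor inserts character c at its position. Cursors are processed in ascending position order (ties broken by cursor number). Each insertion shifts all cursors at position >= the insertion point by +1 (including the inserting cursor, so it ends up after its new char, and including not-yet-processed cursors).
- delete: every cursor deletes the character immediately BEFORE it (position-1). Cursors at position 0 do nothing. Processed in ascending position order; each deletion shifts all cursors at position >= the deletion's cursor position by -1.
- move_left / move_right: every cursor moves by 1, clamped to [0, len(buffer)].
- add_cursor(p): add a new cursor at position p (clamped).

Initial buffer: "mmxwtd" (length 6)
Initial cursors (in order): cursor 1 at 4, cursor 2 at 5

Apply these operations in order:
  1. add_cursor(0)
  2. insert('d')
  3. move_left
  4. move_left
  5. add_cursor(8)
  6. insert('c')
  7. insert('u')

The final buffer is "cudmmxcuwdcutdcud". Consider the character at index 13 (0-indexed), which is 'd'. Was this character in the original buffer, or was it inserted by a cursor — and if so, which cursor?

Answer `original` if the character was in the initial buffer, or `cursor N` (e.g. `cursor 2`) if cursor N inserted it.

After op 1 (add_cursor(0)): buffer="mmxwtd" (len 6), cursors c3@0 c1@4 c2@5, authorship ......
After op 2 (insert('d')): buffer="dmmxwdtdd" (len 9), cursors c3@1 c1@6 c2@8, authorship 3....1.2.
After op 3 (move_left): buffer="dmmxwdtdd" (len 9), cursors c3@0 c1@5 c2@7, authorship 3....1.2.
After op 4 (move_left): buffer="dmmxwdtdd" (len 9), cursors c3@0 c1@4 c2@6, authorship 3....1.2.
After op 5 (add_cursor(8)): buffer="dmmxwdtdd" (len 9), cursors c3@0 c1@4 c2@6 c4@8, authorship 3....1.2.
After op 6 (insert('c')): buffer="cdmmxcwdctdcd" (len 13), cursors c3@1 c1@6 c2@9 c4@12, authorship 33...1.12.24.
After op 7 (insert('u')): buffer="cudmmxcuwdcutdcud" (len 17), cursors c3@2 c1@8 c2@12 c4@16, authorship 333...11.122.244.
Authorship (.=original, N=cursor N): 3 3 3 . . . 1 1 . 1 2 2 . 2 4 4 .
Index 13: author = 2

Answer: cursor 2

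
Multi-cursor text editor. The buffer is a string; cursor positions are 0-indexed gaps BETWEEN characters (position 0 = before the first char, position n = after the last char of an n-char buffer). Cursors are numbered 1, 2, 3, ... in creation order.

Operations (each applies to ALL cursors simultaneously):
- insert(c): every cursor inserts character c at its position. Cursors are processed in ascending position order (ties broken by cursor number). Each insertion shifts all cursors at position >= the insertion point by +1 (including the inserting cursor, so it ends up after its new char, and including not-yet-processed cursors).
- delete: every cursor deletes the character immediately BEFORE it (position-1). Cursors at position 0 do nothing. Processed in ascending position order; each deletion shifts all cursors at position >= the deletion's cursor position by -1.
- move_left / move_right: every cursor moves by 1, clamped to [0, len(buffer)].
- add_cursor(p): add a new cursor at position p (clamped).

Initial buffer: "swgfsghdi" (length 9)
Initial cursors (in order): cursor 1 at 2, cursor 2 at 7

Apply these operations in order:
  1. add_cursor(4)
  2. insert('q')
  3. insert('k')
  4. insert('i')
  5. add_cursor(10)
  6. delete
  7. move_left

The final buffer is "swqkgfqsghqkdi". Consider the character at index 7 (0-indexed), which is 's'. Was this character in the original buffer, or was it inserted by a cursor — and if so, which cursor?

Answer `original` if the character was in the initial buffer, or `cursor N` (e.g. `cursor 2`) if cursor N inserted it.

After op 1 (add_cursor(4)): buffer="swgfsghdi" (len 9), cursors c1@2 c3@4 c2@7, authorship .........
After op 2 (insert('q')): buffer="swqgfqsghqdi" (len 12), cursors c1@3 c3@6 c2@10, authorship ..1..3...2..
After op 3 (insert('k')): buffer="swqkgfqksghqkdi" (len 15), cursors c1@4 c3@8 c2@13, authorship ..11..33...22..
After op 4 (insert('i')): buffer="swqkigfqkisghqkidi" (len 18), cursors c1@5 c3@10 c2@16, authorship ..111..333...222..
After op 5 (add_cursor(10)): buffer="swqkigfqkisghqkidi" (len 18), cursors c1@5 c3@10 c4@10 c2@16, authorship ..111..333...222..
After op 6 (delete): buffer="swqkgfqsghqkdi" (len 14), cursors c1@4 c3@7 c4@7 c2@12, authorship ..11..3...22..
After op 7 (move_left): buffer="swqkgfqsghqkdi" (len 14), cursors c1@3 c3@6 c4@6 c2@11, authorship ..11..3...22..
Authorship (.=original, N=cursor N): . . 1 1 . . 3 . . . 2 2 . .
Index 7: author = original

Answer: original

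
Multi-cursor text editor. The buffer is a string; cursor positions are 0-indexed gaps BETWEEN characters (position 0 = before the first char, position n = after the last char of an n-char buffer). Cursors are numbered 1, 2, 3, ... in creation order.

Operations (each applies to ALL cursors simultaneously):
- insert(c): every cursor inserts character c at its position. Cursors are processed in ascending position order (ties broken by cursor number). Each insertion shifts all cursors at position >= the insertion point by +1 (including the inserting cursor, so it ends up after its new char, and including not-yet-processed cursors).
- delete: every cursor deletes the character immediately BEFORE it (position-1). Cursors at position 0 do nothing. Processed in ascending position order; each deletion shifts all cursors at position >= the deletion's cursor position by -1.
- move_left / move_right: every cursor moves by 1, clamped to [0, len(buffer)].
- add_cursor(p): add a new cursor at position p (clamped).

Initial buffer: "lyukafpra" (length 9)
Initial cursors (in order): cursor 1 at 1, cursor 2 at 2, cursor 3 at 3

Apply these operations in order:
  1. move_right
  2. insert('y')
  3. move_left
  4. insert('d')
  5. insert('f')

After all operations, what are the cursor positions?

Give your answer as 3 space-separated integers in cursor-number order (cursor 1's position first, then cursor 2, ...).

After op 1 (move_right): buffer="lyukafpra" (len 9), cursors c1@2 c2@3 c3@4, authorship .........
After op 2 (insert('y')): buffer="lyyuykyafpra" (len 12), cursors c1@3 c2@5 c3@7, authorship ..1.2.3.....
After op 3 (move_left): buffer="lyyuykyafpra" (len 12), cursors c1@2 c2@4 c3@6, authorship ..1.2.3.....
After op 4 (insert('d')): buffer="lydyudykdyafpra" (len 15), cursors c1@3 c2@6 c3@9, authorship ..11.22.33.....
After op 5 (insert('f')): buffer="lydfyudfykdfyafpra" (len 18), cursors c1@4 c2@8 c3@12, authorship ..111.222.333.....

Answer: 4 8 12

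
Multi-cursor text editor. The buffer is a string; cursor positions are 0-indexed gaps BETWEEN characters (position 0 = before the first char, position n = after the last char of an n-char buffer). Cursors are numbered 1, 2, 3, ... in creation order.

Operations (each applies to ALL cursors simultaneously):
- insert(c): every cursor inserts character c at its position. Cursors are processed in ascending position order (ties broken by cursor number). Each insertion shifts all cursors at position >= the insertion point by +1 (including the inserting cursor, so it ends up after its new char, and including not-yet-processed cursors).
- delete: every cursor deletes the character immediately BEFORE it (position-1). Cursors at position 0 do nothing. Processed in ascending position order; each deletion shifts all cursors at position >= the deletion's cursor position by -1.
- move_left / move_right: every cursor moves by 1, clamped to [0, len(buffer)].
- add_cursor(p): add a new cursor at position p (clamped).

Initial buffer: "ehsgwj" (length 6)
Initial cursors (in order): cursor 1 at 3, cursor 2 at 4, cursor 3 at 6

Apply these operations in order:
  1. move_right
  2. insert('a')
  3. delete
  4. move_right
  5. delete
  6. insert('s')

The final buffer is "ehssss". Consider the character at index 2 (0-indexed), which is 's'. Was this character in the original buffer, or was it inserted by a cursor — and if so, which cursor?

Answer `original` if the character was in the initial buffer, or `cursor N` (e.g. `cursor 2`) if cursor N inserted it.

Answer: original

Derivation:
After op 1 (move_right): buffer="ehsgwj" (len 6), cursors c1@4 c2@5 c3@6, authorship ......
After op 2 (insert('a')): buffer="ehsgawaja" (len 9), cursors c1@5 c2@7 c3@9, authorship ....1.2.3
After op 3 (delete): buffer="ehsgwj" (len 6), cursors c1@4 c2@5 c3@6, authorship ......
After op 4 (move_right): buffer="ehsgwj" (len 6), cursors c1@5 c2@6 c3@6, authorship ......
After op 5 (delete): buffer="ehs" (len 3), cursors c1@3 c2@3 c3@3, authorship ...
After op 6 (insert('s')): buffer="ehssss" (len 6), cursors c1@6 c2@6 c3@6, authorship ...123
Authorship (.=original, N=cursor N): . . . 1 2 3
Index 2: author = original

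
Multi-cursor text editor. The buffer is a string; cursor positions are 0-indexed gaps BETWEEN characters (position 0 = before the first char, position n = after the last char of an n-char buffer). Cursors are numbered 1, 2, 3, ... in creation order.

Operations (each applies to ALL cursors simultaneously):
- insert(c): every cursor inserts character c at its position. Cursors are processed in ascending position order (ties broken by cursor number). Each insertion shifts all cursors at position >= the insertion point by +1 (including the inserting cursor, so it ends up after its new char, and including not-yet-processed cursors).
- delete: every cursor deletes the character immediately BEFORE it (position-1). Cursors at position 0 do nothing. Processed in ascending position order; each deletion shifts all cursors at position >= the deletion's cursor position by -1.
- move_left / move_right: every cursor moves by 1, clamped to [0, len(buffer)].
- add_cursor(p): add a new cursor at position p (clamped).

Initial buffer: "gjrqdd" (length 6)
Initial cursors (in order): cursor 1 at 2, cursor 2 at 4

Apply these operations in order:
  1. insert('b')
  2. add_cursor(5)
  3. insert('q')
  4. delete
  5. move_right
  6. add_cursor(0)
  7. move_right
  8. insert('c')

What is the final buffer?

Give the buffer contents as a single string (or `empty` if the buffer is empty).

Answer: gcjbrqcbdcdc

Derivation:
After op 1 (insert('b')): buffer="gjbrqbdd" (len 8), cursors c1@3 c2@6, authorship ..1..2..
After op 2 (add_cursor(5)): buffer="gjbrqbdd" (len 8), cursors c1@3 c3@5 c2@6, authorship ..1..2..
After op 3 (insert('q')): buffer="gjbqrqqbqdd" (len 11), cursors c1@4 c3@7 c2@9, authorship ..11..322..
After op 4 (delete): buffer="gjbrqbdd" (len 8), cursors c1@3 c3@5 c2@6, authorship ..1..2..
After op 5 (move_right): buffer="gjbrqbdd" (len 8), cursors c1@4 c3@6 c2@7, authorship ..1..2..
After op 6 (add_cursor(0)): buffer="gjbrqbdd" (len 8), cursors c4@0 c1@4 c3@6 c2@7, authorship ..1..2..
After op 7 (move_right): buffer="gjbrqbdd" (len 8), cursors c4@1 c1@5 c3@7 c2@8, authorship ..1..2..
After op 8 (insert('c')): buffer="gcjbrqcbdcdc" (len 12), cursors c4@2 c1@7 c3@10 c2@12, authorship .4.1..12.3.2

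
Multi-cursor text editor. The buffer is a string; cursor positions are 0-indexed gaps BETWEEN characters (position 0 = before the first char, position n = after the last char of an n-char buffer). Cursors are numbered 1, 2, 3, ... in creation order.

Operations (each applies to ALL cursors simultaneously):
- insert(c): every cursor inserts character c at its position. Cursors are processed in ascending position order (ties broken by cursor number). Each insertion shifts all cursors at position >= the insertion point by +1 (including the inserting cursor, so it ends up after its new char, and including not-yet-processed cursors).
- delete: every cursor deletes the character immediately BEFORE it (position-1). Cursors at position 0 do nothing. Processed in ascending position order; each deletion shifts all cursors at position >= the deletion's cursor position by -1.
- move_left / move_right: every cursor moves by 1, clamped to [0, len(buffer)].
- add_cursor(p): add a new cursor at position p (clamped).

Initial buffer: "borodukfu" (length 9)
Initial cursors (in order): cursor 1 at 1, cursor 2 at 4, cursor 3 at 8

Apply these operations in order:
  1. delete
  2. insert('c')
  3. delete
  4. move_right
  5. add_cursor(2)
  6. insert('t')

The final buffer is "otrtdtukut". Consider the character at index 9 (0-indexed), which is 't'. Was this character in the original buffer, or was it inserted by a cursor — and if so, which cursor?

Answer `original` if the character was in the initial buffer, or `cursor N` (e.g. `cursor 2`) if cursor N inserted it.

After op 1 (delete): buffer="orduku" (len 6), cursors c1@0 c2@2 c3@5, authorship ......
After op 2 (insert('c')): buffer="corcdukcu" (len 9), cursors c1@1 c2@4 c3@8, authorship 1..2...3.
After op 3 (delete): buffer="orduku" (len 6), cursors c1@0 c2@2 c3@5, authorship ......
After op 4 (move_right): buffer="orduku" (len 6), cursors c1@1 c2@3 c3@6, authorship ......
After op 5 (add_cursor(2)): buffer="orduku" (len 6), cursors c1@1 c4@2 c2@3 c3@6, authorship ......
After op 6 (insert('t')): buffer="otrtdtukut" (len 10), cursors c1@2 c4@4 c2@6 c3@10, authorship .1.4.2...3
Authorship (.=original, N=cursor N): . 1 . 4 . 2 . . . 3
Index 9: author = 3

Answer: cursor 3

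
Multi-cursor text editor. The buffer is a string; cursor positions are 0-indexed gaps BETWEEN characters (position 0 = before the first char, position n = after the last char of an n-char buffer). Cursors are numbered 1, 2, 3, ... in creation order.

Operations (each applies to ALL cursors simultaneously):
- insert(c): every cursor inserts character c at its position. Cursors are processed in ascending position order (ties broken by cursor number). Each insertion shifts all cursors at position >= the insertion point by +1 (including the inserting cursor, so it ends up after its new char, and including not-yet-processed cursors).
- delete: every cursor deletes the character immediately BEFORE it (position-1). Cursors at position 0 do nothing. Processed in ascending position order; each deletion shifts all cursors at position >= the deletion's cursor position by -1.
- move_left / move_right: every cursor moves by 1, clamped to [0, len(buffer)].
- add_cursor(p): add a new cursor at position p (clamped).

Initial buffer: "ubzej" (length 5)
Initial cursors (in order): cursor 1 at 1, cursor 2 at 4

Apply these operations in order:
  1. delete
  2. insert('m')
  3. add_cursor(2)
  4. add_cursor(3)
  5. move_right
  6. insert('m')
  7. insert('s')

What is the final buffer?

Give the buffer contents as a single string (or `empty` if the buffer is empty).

Answer: mbmszmsmmsjms

Derivation:
After op 1 (delete): buffer="bzj" (len 3), cursors c1@0 c2@2, authorship ...
After op 2 (insert('m')): buffer="mbzmj" (len 5), cursors c1@1 c2@4, authorship 1..2.
After op 3 (add_cursor(2)): buffer="mbzmj" (len 5), cursors c1@1 c3@2 c2@4, authorship 1..2.
After op 4 (add_cursor(3)): buffer="mbzmj" (len 5), cursors c1@1 c3@2 c4@3 c2@4, authorship 1..2.
After op 5 (move_right): buffer="mbzmj" (len 5), cursors c1@2 c3@3 c4@4 c2@5, authorship 1..2.
After op 6 (insert('m')): buffer="mbmzmmmjm" (len 9), cursors c1@3 c3@5 c4@7 c2@9, authorship 1.1.324.2
After op 7 (insert('s')): buffer="mbmszmsmmsjms" (len 13), cursors c1@4 c3@7 c4@10 c2@13, authorship 1.11.33244.22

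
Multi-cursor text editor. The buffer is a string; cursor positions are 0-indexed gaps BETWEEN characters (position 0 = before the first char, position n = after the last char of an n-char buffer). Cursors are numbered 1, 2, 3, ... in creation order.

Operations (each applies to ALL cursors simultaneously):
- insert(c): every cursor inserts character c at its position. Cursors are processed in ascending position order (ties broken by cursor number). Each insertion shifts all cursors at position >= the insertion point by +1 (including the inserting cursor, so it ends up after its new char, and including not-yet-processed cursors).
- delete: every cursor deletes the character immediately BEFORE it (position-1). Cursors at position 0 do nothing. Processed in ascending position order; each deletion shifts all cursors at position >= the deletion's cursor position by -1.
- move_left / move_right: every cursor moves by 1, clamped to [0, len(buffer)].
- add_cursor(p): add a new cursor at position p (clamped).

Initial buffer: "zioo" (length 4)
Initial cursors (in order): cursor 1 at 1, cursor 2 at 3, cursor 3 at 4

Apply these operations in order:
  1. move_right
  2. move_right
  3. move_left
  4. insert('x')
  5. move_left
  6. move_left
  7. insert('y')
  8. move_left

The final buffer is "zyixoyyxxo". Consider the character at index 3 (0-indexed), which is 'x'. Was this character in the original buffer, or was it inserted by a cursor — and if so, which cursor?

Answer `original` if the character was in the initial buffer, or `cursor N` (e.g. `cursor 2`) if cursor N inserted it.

After op 1 (move_right): buffer="zioo" (len 4), cursors c1@2 c2@4 c3@4, authorship ....
After op 2 (move_right): buffer="zioo" (len 4), cursors c1@3 c2@4 c3@4, authorship ....
After op 3 (move_left): buffer="zioo" (len 4), cursors c1@2 c2@3 c3@3, authorship ....
After op 4 (insert('x')): buffer="zixoxxo" (len 7), cursors c1@3 c2@6 c3@6, authorship ..1.23.
After op 5 (move_left): buffer="zixoxxo" (len 7), cursors c1@2 c2@5 c3@5, authorship ..1.23.
After op 6 (move_left): buffer="zixoxxo" (len 7), cursors c1@1 c2@4 c3@4, authorship ..1.23.
After op 7 (insert('y')): buffer="zyixoyyxxo" (len 10), cursors c1@2 c2@7 c3@7, authorship .1.1.2323.
After op 8 (move_left): buffer="zyixoyyxxo" (len 10), cursors c1@1 c2@6 c3@6, authorship .1.1.2323.
Authorship (.=original, N=cursor N): . 1 . 1 . 2 3 2 3 .
Index 3: author = 1

Answer: cursor 1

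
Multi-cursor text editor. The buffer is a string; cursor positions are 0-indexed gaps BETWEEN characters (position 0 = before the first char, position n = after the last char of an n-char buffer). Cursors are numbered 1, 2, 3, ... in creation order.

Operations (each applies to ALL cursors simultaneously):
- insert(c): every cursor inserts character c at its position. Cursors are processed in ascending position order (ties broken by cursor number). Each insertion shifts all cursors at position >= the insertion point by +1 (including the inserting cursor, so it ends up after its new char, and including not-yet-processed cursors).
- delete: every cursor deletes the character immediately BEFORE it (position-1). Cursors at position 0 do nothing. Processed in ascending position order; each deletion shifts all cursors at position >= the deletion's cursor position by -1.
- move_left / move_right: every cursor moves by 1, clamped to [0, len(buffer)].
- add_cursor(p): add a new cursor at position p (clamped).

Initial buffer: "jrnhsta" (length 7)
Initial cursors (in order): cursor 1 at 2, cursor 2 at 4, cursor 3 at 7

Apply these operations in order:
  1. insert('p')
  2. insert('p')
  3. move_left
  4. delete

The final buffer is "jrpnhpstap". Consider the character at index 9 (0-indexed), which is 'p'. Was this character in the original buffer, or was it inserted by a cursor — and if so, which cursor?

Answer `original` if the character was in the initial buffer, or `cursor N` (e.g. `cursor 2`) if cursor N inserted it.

Answer: cursor 3

Derivation:
After op 1 (insert('p')): buffer="jrpnhpstap" (len 10), cursors c1@3 c2@6 c3@10, authorship ..1..2...3
After op 2 (insert('p')): buffer="jrppnhppstapp" (len 13), cursors c1@4 c2@8 c3@13, authorship ..11..22...33
After op 3 (move_left): buffer="jrppnhppstapp" (len 13), cursors c1@3 c2@7 c3@12, authorship ..11..22...33
After op 4 (delete): buffer="jrpnhpstap" (len 10), cursors c1@2 c2@5 c3@9, authorship ..1..2...3
Authorship (.=original, N=cursor N): . . 1 . . 2 . . . 3
Index 9: author = 3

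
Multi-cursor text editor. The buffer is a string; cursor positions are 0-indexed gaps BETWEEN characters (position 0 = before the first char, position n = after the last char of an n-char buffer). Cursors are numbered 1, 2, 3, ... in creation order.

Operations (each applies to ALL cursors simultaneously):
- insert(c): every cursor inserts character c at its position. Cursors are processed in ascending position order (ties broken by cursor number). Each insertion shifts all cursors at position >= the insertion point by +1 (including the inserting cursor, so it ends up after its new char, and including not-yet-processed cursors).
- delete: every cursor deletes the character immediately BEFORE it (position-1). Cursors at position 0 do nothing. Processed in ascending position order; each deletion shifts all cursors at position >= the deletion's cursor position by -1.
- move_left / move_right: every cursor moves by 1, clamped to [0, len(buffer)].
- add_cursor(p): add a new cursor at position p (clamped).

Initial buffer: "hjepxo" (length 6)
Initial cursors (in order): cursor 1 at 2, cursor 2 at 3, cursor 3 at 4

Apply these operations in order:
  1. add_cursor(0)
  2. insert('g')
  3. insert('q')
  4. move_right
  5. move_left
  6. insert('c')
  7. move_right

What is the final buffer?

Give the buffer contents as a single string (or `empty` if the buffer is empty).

After op 1 (add_cursor(0)): buffer="hjepxo" (len 6), cursors c4@0 c1@2 c2@3 c3@4, authorship ......
After op 2 (insert('g')): buffer="ghjgegpgxo" (len 10), cursors c4@1 c1@4 c2@6 c3@8, authorship 4..1.2.3..
After op 3 (insert('q')): buffer="gqhjgqegqpgqxo" (len 14), cursors c4@2 c1@6 c2@9 c3@12, authorship 44..11.22.33..
After op 4 (move_right): buffer="gqhjgqegqpgqxo" (len 14), cursors c4@3 c1@7 c2@10 c3@13, authorship 44..11.22.33..
After op 5 (move_left): buffer="gqhjgqegqpgqxo" (len 14), cursors c4@2 c1@6 c2@9 c3@12, authorship 44..11.22.33..
After op 6 (insert('c')): buffer="gqchjgqcegqcpgqcxo" (len 18), cursors c4@3 c1@8 c2@12 c3@16, authorship 444..111.222.333..
After op 7 (move_right): buffer="gqchjgqcegqcpgqcxo" (len 18), cursors c4@4 c1@9 c2@13 c3@17, authorship 444..111.222.333..

Answer: gqchjgqcegqcpgqcxo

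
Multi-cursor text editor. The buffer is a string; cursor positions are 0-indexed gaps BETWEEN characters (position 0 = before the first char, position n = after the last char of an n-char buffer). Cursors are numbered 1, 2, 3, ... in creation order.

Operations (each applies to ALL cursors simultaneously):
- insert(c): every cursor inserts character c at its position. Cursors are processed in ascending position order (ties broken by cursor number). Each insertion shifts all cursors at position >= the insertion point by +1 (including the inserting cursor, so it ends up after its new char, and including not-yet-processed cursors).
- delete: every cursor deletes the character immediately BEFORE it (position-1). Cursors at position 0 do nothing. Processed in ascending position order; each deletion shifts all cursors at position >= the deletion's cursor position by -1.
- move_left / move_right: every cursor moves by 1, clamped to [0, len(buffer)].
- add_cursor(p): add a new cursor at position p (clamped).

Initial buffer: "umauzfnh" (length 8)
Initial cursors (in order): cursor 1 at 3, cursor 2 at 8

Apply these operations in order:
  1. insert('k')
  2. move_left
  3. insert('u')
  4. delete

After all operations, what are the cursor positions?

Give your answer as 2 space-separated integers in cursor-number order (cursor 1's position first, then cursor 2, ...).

After op 1 (insert('k')): buffer="umakuzfnhk" (len 10), cursors c1@4 c2@10, authorship ...1.....2
After op 2 (move_left): buffer="umakuzfnhk" (len 10), cursors c1@3 c2@9, authorship ...1.....2
After op 3 (insert('u')): buffer="umaukuzfnhuk" (len 12), cursors c1@4 c2@11, authorship ...11.....22
After op 4 (delete): buffer="umakuzfnhk" (len 10), cursors c1@3 c2@9, authorship ...1.....2

Answer: 3 9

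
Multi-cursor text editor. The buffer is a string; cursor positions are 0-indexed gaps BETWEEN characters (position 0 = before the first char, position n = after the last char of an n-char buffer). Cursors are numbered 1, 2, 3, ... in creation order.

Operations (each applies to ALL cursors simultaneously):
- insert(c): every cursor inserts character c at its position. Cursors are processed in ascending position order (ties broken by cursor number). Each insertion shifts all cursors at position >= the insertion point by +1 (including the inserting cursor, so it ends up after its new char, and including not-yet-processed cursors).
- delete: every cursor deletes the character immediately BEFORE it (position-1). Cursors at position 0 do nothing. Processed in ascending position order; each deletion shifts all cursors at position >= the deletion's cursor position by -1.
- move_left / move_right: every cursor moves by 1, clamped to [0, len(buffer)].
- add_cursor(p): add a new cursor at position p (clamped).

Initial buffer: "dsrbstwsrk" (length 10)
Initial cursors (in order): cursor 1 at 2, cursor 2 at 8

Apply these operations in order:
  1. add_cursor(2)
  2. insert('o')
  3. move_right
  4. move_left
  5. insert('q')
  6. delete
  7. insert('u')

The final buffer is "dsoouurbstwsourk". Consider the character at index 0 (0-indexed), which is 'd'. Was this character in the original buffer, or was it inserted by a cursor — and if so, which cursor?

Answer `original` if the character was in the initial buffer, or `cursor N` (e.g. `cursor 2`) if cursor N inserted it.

After op 1 (add_cursor(2)): buffer="dsrbstwsrk" (len 10), cursors c1@2 c3@2 c2@8, authorship ..........
After op 2 (insert('o')): buffer="dsoorbstwsork" (len 13), cursors c1@4 c3@4 c2@11, authorship ..13......2..
After op 3 (move_right): buffer="dsoorbstwsork" (len 13), cursors c1@5 c3@5 c2@12, authorship ..13......2..
After op 4 (move_left): buffer="dsoorbstwsork" (len 13), cursors c1@4 c3@4 c2@11, authorship ..13......2..
After op 5 (insert('q')): buffer="dsooqqrbstwsoqrk" (len 16), cursors c1@6 c3@6 c2@14, authorship ..1313......22..
After op 6 (delete): buffer="dsoorbstwsork" (len 13), cursors c1@4 c3@4 c2@11, authorship ..13......2..
After op 7 (insert('u')): buffer="dsoouurbstwsourk" (len 16), cursors c1@6 c3@6 c2@14, authorship ..1313......22..
Authorship (.=original, N=cursor N): . . 1 3 1 3 . . . . . . 2 2 . .
Index 0: author = original

Answer: original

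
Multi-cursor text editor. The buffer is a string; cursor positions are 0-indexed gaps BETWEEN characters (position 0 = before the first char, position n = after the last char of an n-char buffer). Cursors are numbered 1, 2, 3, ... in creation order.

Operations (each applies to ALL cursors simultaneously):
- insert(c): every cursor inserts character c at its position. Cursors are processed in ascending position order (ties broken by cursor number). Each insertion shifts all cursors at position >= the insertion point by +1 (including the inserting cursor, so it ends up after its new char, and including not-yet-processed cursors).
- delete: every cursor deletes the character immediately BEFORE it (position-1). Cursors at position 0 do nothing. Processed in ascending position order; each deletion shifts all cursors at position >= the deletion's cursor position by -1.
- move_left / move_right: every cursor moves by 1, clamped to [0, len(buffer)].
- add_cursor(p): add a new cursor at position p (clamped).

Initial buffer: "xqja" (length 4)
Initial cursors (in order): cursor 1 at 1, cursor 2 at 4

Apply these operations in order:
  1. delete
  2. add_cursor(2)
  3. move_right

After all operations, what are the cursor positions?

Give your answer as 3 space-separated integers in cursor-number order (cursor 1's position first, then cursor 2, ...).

Answer: 1 2 2

Derivation:
After op 1 (delete): buffer="qj" (len 2), cursors c1@0 c2@2, authorship ..
After op 2 (add_cursor(2)): buffer="qj" (len 2), cursors c1@0 c2@2 c3@2, authorship ..
After op 3 (move_right): buffer="qj" (len 2), cursors c1@1 c2@2 c3@2, authorship ..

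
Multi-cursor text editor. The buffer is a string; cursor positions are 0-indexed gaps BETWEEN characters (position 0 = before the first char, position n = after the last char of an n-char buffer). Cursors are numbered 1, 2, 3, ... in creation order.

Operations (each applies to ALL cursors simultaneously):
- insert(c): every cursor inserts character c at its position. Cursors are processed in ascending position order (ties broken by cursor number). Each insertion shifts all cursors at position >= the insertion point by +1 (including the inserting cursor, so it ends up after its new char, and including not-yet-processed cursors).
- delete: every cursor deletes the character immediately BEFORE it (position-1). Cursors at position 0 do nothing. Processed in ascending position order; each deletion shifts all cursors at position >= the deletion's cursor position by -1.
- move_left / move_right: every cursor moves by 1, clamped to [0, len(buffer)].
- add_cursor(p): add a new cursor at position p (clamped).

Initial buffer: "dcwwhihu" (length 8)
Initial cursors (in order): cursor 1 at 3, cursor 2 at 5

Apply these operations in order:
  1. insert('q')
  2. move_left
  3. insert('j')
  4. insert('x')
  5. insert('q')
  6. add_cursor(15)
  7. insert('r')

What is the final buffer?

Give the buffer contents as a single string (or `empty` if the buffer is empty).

After op 1 (insert('q')): buffer="dcwqwhqihu" (len 10), cursors c1@4 c2@7, authorship ...1..2...
After op 2 (move_left): buffer="dcwqwhqihu" (len 10), cursors c1@3 c2@6, authorship ...1..2...
After op 3 (insert('j')): buffer="dcwjqwhjqihu" (len 12), cursors c1@4 c2@8, authorship ...11..22...
After op 4 (insert('x')): buffer="dcwjxqwhjxqihu" (len 14), cursors c1@5 c2@10, authorship ...111..222...
After op 5 (insert('q')): buffer="dcwjxqqwhjxqqihu" (len 16), cursors c1@6 c2@12, authorship ...1111..2222...
After op 6 (add_cursor(15)): buffer="dcwjxqqwhjxqqihu" (len 16), cursors c1@6 c2@12 c3@15, authorship ...1111..2222...
After op 7 (insert('r')): buffer="dcwjxqrqwhjxqrqihru" (len 19), cursors c1@7 c2@14 c3@18, authorship ...11111..22222..3.

Answer: dcwjxqrqwhjxqrqihru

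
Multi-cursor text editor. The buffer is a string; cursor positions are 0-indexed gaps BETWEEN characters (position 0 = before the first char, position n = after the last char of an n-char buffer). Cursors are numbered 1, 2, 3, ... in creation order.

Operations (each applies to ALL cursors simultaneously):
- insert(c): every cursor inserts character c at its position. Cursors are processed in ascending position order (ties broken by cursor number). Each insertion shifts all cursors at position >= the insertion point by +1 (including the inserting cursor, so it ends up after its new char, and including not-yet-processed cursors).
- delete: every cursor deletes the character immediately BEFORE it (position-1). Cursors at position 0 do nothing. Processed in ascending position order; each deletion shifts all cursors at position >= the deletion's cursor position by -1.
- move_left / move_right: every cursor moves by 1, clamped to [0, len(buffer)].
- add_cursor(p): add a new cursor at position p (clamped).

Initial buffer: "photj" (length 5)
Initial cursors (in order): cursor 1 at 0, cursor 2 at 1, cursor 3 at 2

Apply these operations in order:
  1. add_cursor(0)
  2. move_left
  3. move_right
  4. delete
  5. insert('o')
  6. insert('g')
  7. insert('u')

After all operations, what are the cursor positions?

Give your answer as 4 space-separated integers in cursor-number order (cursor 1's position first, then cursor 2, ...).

Answer: 12 12 12 12

Derivation:
After op 1 (add_cursor(0)): buffer="photj" (len 5), cursors c1@0 c4@0 c2@1 c3@2, authorship .....
After op 2 (move_left): buffer="photj" (len 5), cursors c1@0 c2@0 c4@0 c3@1, authorship .....
After op 3 (move_right): buffer="photj" (len 5), cursors c1@1 c2@1 c4@1 c3@2, authorship .....
After op 4 (delete): buffer="otj" (len 3), cursors c1@0 c2@0 c3@0 c4@0, authorship ...
After op 5 (insert('o')): buffer="oooootj" (len 7), cursors c1@4 c2@4 c3@4 c4@4, authorship 1234...
After op 6 (insert('g')): buffer="ooooggggotj" (len 11), cursors c1@8 c2@8 c3@8 c4@8, authorship 12341234...
After op 7 (insert('u')): buffer="oooogggguuuuotj" (len 15), cursors c1@12 c2@12 c3@12 c4@12, authorship 123412341234...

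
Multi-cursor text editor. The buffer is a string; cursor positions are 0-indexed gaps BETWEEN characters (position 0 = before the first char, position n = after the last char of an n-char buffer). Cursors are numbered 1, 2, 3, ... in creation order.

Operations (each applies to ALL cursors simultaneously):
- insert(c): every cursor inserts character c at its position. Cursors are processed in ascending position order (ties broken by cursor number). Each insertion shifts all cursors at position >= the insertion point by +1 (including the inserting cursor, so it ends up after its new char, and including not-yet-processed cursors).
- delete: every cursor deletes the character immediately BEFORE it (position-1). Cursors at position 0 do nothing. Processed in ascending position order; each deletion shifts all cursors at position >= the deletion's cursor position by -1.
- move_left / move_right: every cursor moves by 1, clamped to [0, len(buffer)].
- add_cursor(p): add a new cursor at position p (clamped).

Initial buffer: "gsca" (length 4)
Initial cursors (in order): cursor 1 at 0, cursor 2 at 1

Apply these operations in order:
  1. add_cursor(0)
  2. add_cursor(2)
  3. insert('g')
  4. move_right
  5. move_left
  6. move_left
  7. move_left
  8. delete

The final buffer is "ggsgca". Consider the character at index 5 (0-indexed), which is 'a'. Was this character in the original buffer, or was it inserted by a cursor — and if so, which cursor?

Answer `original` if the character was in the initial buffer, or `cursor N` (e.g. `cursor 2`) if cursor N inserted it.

After op 1 (add_cursor(0)): buffer="gsca" (len 4), cursors c1@0 c3@0 c2@1, authorship ....
After op 2 (add_cursor(2)): buffer="gsca" (len 4), cursors c1@0 c3@0 c2@1 c4@2, authorship ....
After op 3 (insert('g')): buffer="ggggsgca" (len 8), cursors c1@2 c3@2 c2@4 c4@6, authorship 13.2.4..
After op 4 (move_right): buffer="ggggsgca" (len 8), cursors c1@3 c3@3 c2@5 c4@7, authorship 13.2.4..
After op 5 (move_left): buffer="ggggsgca" (len 8), cursors c1@2 c3@2 c2@4 c4@6, authorship 13.2.4..
After op 6 (move_left): buffer="ggggsgca" (len 8), cursors c1@1 c3@1 c2@3 c4@5, authorship 13.2.4..
After op 7 (move_left): buffer="ggggsgca" (len 8), cursors c1@0 c3@0 c2@2 c4@4, authorship 13.2.4..
After op 8 (delete): buffer="ggsgca" (len 6), cursors c1@0 c3@0 c2@1 c4@2, authorship 1..4..
Authorship (.=original, N=cursor N): 1 . . 4 . .
Index 5: author = original

Answer: original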